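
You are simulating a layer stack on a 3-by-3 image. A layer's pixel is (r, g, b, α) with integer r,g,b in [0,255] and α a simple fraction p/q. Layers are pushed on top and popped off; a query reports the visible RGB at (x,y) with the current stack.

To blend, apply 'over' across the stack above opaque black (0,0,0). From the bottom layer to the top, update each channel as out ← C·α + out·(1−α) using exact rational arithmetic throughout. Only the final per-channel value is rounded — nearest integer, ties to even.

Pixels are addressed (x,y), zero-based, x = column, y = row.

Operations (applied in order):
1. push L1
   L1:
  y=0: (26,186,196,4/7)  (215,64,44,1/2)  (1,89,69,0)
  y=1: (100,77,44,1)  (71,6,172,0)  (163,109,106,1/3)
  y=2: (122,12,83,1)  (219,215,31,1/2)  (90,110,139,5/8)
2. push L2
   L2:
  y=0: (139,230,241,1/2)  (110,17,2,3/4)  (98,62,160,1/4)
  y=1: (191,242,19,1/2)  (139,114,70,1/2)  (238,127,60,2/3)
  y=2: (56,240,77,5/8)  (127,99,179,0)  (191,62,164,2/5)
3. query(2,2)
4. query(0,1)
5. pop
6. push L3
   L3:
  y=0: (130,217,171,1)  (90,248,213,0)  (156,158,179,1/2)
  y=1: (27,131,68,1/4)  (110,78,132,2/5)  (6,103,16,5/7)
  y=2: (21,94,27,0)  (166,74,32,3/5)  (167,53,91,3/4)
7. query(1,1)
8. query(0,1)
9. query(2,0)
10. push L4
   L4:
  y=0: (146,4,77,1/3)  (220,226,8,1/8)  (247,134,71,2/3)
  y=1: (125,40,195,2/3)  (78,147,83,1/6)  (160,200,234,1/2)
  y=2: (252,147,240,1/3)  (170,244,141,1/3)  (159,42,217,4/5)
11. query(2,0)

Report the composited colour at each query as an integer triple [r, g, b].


at x=2,y=2 over L1,L2:
+L1 (α=5/8) → [225/4, 275/4, 695/8]
+L2 (α=2/5) → [2203/20, 1321/20, 4709/40]
= [110, 66, 118]

(0,1) stack=L1,L2; from [0,0,0]:
+L1 (α=1) → [100, 77, 44]
+L2 (α=1/2) → [291/2, 319/2, 63/2]
→ [146, 160, 32]

query (1,1) [L1,L3] — begin 0,0,0
L1 α=0: [0, 0, 0]
L3 α=2/5: [44, 156/5, 264/5]
= [44, 31, 53]

at x=0,y=1 over L1,L3:
after L1 α=1: [100, 77, 44]
after L3 α=1/4: [327/4, 181/2, 50]
= [82, 90, 50]

at x=2,y=0 over L1,L3:
+L1 (α=0) → [0, 0, 0]
+L3 (α=1/2) → [78, 79, 179/2]
→ [78, 79, 90]

(2,0) stack=L1,L3,L4; from [0,0,0]:
L1 α=0: [0, 0, 0]
L3 α=1/2: [78, 79, 179/2]
L4 α=2/3: [572/3, 347/3, 463/6]
→ [191, 116, 77]


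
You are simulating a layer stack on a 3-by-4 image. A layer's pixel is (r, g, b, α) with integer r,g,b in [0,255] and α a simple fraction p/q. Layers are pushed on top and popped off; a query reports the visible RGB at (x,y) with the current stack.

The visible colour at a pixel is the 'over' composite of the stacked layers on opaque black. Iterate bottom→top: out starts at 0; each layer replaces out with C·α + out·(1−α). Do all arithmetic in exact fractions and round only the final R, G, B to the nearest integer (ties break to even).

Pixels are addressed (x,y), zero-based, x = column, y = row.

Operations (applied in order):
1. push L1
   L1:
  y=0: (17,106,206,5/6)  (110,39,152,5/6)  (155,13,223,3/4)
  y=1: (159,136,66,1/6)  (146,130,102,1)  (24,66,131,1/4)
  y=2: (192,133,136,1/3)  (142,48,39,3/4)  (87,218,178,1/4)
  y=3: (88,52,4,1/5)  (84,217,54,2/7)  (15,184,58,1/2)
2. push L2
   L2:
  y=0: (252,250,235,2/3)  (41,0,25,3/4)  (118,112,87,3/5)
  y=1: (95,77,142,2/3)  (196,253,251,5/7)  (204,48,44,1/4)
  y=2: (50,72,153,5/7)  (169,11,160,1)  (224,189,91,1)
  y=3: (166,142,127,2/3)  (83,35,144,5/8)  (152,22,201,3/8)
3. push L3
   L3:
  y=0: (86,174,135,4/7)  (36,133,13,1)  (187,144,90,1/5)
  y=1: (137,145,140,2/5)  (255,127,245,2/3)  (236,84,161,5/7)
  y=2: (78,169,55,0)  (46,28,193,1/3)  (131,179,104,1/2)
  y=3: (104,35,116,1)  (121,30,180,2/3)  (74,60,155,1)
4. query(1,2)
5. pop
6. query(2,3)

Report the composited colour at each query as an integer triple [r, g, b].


query (1,2) [L1,L2,L3] — begin 0,0,0
after L1 α=3/4: [213/2, 36, 117/4]
after L2 α=1: [169, 11, 160]
after L3 α=1/3: [128, 50/3, 171]
rounded: [128, 17, 171]

query (2,3) [L1,L2] — begin 0,0,0
after L1 α=1/2: [15/2, 92, 29]
after L2 α=3/8: [987/16, 263/4, 187/2]
rounded: [62, 66, 94]


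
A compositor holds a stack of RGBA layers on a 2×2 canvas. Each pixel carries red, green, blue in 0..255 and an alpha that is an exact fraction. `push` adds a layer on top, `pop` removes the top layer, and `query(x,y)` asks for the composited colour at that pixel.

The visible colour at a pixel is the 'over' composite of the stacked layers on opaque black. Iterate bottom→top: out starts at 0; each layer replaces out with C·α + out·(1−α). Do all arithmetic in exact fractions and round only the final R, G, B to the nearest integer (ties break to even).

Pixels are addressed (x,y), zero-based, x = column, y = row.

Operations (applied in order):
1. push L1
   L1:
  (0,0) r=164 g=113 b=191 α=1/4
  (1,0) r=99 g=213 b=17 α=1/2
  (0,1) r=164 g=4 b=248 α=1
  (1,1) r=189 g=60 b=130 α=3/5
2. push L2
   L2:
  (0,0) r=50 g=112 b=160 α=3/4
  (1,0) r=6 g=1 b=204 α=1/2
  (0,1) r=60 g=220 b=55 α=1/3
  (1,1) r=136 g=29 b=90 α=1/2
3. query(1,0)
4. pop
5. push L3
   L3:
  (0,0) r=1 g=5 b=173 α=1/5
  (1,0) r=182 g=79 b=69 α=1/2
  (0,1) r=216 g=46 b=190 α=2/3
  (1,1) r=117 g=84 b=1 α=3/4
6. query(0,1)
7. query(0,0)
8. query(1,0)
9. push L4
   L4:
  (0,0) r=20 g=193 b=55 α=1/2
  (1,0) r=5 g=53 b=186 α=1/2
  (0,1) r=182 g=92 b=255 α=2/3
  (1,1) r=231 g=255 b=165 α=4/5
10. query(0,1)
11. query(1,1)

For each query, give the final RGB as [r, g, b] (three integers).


query (1,0) [L1,L2] — begin 0,0,0
+L1 (α=1/2) → [99/2, 213/2, 17/2]
+L2 (α=1/2) → [111/4, 215/4, 425/4]
→ [28, 54, 106]

(0,1) stack=L1,L3; from [0,0,0]:
L1 α=1: [164, 4, 248]
L3 α=2/3: [596/3, 32, 628/3]
→ [199, 32, 209]

query (0,0) [L1,L3] — begin 0,0,0
L1 α=1/4: [41, 113/4, 191/4]
L3 α=1/5: [33, 118/5, 364/5]
→ [33, 24, 73]

(1,0) stack=L1,L3; from [0,0,0]:
after L1 α=1/2: [99/2, 213/2, 17/2]
after L3 α=1/2: [463/4, 371/4, 155/4]
= [116, 93, 39]

(0,1) stack=L1,L3,L4; from [0,0,0]:
L1 α=1: [164, 4, 248]
L3 α=2/3: [596/3, 32, 628/3]
L4 α=2/3: [1688/9, 72, 2158/9]
rounded: [188, 72, 240]

(1,1) stack=L1,L3,L4; from [0,0,0]:
+L1 (α=3/5) → [567/5, 36, 78]
+L3 (α=3/4) → [1161/10, 72, 81/4]
+L4 (α=4/5) → [10401/50, 1092/5, 2721/20]
→ [208, 218, 136]


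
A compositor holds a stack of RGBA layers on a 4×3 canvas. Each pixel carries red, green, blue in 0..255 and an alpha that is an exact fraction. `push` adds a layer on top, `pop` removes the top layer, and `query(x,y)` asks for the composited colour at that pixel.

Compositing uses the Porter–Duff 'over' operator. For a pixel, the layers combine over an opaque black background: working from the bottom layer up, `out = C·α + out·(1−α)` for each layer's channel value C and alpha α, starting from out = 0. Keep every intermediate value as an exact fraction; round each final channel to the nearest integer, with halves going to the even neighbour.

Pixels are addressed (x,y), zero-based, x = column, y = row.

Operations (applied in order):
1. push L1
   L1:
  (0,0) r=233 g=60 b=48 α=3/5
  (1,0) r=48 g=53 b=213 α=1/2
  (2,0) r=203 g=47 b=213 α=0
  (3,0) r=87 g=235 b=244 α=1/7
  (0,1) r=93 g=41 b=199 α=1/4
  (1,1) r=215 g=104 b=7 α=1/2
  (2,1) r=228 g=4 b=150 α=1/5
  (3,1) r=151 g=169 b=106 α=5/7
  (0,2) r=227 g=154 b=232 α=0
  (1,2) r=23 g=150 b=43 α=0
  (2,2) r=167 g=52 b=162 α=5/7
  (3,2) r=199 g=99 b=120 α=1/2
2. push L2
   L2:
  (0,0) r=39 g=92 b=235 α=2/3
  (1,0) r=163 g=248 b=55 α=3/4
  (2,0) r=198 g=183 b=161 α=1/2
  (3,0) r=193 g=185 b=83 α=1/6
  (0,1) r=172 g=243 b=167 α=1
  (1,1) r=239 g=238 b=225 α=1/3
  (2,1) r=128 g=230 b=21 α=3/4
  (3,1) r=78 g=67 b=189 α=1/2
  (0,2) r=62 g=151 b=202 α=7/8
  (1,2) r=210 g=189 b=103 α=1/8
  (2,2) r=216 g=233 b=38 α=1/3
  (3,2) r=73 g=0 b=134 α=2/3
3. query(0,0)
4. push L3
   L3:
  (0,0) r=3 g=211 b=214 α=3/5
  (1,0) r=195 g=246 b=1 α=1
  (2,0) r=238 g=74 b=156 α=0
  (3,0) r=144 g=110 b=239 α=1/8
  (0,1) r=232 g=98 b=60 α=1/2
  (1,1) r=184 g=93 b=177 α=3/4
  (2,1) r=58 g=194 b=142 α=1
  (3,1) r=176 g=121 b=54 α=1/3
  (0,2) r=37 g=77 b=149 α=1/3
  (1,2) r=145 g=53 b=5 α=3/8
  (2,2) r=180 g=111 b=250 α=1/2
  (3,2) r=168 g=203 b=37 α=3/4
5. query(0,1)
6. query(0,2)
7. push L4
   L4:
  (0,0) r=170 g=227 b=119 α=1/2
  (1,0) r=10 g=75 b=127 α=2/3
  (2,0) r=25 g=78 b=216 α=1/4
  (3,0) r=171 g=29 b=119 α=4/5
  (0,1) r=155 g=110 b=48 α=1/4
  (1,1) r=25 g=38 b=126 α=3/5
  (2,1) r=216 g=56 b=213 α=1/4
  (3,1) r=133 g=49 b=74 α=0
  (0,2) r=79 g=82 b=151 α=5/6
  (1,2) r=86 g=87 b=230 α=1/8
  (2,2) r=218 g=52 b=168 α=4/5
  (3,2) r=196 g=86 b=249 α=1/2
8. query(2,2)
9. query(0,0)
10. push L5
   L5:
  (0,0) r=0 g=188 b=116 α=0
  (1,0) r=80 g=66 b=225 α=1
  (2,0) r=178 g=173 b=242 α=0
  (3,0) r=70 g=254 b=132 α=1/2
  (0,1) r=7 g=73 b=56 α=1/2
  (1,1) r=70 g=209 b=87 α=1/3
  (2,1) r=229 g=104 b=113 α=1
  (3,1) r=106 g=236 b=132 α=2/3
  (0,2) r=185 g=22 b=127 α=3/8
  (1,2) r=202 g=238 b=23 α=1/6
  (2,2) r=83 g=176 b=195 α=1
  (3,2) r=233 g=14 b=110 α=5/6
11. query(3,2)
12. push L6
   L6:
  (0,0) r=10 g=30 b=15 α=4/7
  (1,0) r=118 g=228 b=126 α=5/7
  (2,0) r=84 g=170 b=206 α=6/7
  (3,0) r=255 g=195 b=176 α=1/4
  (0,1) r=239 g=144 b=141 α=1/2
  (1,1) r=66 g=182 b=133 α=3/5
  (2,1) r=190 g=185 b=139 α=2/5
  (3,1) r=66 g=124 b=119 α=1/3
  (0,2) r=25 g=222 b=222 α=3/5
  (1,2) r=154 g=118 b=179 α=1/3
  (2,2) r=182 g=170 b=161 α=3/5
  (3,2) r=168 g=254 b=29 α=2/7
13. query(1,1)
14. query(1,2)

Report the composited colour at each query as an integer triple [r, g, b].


query (0,0) [L1,L2] — begin 0,0,0
L1 α=3/5: [699/5, 36, 144/5]
L2 α=2/3: [363/5, 220/3, 2494/15]
= [73, 73, 166]

at x=0,y=1 over L1,L2,L3:
after L1 α=1/4: [93/4, 41/4, 199/4]
after L2 α=1: [172, 243, 167]
after L3 α=1/2: [202, 341/2, 227/2]
→ [202, 170, 114]

query (0,2) [L1,L2,L3] — begin 0,0,0
after L1 α=0: [0, 0, 0]
after L2 α=7/8: [217/4, 1057/8, 707/4]
after L3 α=1/3: [97/2, 455/4, 335/2]
→ [48, 114, 168]

at x=2,y=2 over L1,L2,L3,L4:
+L1 (α=5/7) → [835/7, 260/7, 810/7]
+L2 (α=1/3) → [3182/21, 717/7, 1886/21]
+L3 (α=1/2) → [3481/21, 747/7, 3568/21]
+L4 (α=4/5) → [21793/105, 2203/35, 3536/21]
rounded: [208, 63, 168]

at x=0,y=0 over L1,L2,L3,L4:
L1 α=3/5: [699/5, 36, 144/5]
L2 α=2/3: [363/5, 220/3, 2494/15]
L3 α=3/5: [771/25, 2339/15, 14618/75]
L4 α=1/2: [5021/50, 2872/15, 23543/150]
rounded: [100, 191, 157]

at x=3,y=2 over L1,L2,L3,L4,L5:
+L1 (α=1/2) → [199/2, 99/2, 60]
+L2 (α=2/3) → [491/6, 33/2, 328/3]
+L3 (α=3/4) → [3515/24, 1251/8, 661/12]
+L4 (α=1/2) → [8219/48, 1939/16, 3649/24]
+L5 (α=5/6) → [64139/288, 3059/96, 16849/144]
rounded: [223, 32, 117]

(1,1) stack=L1,L2,L3,L4,L5,L6; from [0,0,0]:
after L1 α=1/2: [215/2, 52, 7/2]
after L2 α=1/3: [454/3, 114, 232/3]
after L3 α=3/4: [1055/6, 393/4, 1825/12]
after L4 α=3/5: [256/3, 621/10, 4093/30]
after L5 α=1/3: [722/9, 1666/15, 5398/45]
after L6 α=3/5: [3226/45, 11522/75, 28751/225]
→ [72, 154, 128]

query (1,2) [L1,L2,L3,L4,L5,L6] — begin 0,0,0
after L1 α=0: [0, 0, 0]
after L2 α=1/8: [105/4, 189/8, 103/8]
after L3 α=3/8: [2265/32, 2217/64, 635/64]
after L4 α=1/8: [18607/256, 21087/512, 19165/512]
after L5 α=1/6: [48249/512, 227291/3072, 35867/1024]
after L6 α=1/3: [87673/768, 408539/4608, 42505/512]
= [114, 89, 83]


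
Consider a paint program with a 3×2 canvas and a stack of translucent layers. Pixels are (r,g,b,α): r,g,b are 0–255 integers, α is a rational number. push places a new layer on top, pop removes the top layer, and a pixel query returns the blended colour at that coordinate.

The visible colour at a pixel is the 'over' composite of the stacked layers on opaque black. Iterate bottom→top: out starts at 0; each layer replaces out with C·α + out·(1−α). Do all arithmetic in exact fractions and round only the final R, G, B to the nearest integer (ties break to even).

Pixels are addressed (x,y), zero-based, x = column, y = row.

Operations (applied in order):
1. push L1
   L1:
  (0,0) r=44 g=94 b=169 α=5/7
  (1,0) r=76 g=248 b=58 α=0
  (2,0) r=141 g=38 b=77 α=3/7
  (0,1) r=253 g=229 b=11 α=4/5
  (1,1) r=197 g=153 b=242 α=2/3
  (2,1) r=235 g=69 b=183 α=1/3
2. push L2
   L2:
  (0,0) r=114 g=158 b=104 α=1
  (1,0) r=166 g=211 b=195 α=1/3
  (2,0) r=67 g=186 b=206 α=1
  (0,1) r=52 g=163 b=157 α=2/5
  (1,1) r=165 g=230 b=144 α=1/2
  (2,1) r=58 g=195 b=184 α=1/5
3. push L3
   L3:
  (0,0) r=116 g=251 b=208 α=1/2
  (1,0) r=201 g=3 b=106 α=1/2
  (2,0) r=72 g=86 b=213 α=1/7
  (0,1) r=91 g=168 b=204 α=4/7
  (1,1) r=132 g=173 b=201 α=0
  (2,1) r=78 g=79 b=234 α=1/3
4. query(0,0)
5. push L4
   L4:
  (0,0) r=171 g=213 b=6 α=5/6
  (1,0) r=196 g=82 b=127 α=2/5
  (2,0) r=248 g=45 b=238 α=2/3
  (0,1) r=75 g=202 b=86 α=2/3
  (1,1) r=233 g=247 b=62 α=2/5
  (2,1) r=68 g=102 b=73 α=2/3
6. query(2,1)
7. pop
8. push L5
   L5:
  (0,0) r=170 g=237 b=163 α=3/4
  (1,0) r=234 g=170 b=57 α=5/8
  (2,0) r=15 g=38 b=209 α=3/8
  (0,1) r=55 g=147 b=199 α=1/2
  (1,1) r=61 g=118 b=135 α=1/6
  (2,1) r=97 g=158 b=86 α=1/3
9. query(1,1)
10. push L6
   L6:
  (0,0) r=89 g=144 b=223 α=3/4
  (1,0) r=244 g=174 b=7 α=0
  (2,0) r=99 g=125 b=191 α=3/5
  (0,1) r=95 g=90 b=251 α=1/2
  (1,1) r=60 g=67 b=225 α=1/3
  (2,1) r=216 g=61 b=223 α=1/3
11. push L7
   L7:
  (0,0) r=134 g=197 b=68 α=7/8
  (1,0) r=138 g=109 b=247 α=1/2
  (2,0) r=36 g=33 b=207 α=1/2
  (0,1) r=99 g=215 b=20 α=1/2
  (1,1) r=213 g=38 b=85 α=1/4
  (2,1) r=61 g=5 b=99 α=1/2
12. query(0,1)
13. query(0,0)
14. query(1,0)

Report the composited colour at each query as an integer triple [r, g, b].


(0,0) stack=L1,L2,L3; from [0,0,0]:
L1 α=5/7: [220/7, 470/7, 845/7]
L2 α=1: [114, 158, 104]
L3 α=1/2: [115, 409/2, 156]
→ [115, 204, 156]

(2,1) stack=L1,L2,L3,L4; from [0,0,0]:
L1 α=1/3: [235/3, 23, 61]
L2 α=1/5: [1114/15, 287/5, 428/5]
L3 α=1/3: [3398/45, 323/5, 2026/15]
L4 α=2/3: [9518/135, 1343/15, 4216/45]
→ [71, 90, 94]

(1,1) stack=L1,L2,L3,L5; from [0,0,0]:
L1 α=2/3: [394/3, 102, 484/3]
L2 α=1/2: [889/6, 166, 458/3]
L3 α=0: [889/6, 166, 458/3]
L5 α=1/6: [4811/36, 158, 2695/18]
rounded: [134, 158, 150]

query (0,1) [L1,L2,L3,L5,L6,L7] — begin 0,0,0
L1 α=4/5: [1012/5, 916/5, 44/5]
L2 α=2/5: [3556/25, 4378/25, 1702/25]
L3 α=4/7: [2824/25, 29934/175, 25506/175]
L5 α=1/2: [4199/50, 55659/350, 60331/350]
L6 α=1/2: [8949/100, 87159/700, 148181/700]
L7 α=1/2: [18849/200, 237659/1400, 162181/1400]
rounded: [94, 170, 116]

query (0,0) [L1,L2,L3,L5,L6,L7] — begin 0,0,0
+L1 (α=5/7) → [220/7, 470/7, 845/7]
+L2 (α=1) → [114, 158, 104]
+L3 (α=1/2) → [115, 409/2, 156]
+L5 (α=3/4) → [625/4, 1831/8, 645/4]
+L6 (α=3/4) → [1693/16, 5287/32, 3321/16]
+L7 (α=7/8) → [16701/128, 49415/256, 10937/128]
= [130, 193, 85]

(1,0) stack=L1,L2,L3,L5,L6,L7; from [0,0,0]:
+L1 (α=0) → [0, 0, 0]
+L2 (α=1/3) → [166/3, 211/3, 65]
+L3 (α=1/2) → [769/6, 110/3, 171/2]
+L5 (α=5/8) → [3109/16, 120, 1083/16]
+L6 (α=0) → [3109/16, 120, 1083/16]
+L7 (α=1/2) → [5317/32, 229/2, 5035/32]
= [166, 114, 157]


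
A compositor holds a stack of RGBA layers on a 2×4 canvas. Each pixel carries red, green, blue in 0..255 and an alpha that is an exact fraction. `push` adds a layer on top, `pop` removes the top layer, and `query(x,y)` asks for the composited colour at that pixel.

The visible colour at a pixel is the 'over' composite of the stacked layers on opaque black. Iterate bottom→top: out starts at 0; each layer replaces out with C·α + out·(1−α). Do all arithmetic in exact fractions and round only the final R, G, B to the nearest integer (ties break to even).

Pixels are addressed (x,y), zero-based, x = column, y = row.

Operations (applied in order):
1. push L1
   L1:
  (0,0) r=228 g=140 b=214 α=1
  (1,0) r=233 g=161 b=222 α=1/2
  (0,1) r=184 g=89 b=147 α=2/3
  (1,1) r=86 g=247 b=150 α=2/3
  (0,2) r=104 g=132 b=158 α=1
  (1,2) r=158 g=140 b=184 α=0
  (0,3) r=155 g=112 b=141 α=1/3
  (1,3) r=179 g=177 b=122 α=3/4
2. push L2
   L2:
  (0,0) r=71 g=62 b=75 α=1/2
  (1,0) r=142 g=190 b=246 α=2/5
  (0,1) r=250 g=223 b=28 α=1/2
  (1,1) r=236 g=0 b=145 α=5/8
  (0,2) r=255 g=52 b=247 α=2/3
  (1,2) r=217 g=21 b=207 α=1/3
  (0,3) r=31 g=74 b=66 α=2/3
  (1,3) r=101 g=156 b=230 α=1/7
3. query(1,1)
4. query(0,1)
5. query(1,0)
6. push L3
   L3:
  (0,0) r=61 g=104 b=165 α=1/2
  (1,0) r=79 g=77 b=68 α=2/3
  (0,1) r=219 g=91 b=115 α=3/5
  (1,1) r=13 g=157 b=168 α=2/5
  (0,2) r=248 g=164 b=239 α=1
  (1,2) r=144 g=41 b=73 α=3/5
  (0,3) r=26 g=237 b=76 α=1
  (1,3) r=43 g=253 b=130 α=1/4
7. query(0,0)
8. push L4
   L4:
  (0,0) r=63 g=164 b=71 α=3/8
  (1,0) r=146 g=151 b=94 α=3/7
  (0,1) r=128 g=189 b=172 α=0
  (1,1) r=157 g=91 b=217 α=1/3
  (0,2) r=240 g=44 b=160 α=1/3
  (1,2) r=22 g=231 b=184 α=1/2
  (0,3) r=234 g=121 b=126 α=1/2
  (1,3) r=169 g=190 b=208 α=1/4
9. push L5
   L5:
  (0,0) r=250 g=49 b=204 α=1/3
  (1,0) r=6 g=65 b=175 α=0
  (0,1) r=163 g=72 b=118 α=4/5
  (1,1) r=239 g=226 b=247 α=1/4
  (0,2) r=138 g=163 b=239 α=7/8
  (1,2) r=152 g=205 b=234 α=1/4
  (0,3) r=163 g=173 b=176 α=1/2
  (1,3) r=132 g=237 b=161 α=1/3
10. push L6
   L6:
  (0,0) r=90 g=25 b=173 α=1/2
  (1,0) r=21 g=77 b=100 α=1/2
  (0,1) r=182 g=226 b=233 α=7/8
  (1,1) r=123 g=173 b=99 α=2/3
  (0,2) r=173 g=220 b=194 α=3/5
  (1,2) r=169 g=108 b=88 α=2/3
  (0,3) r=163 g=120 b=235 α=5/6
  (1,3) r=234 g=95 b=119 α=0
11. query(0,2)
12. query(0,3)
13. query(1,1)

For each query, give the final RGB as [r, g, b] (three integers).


query (1,1) [L1,L2] — begin 0,0,0
after L1 α=2/3: [172/3, 494/3, 100]
after L2 α=5/8: [169, 247/4, 1025/8]
→ [169, 62, 128]

query (0,1) [L1,L2] — begin 0,0,0
after L1 α=2/3: [368/3, 178/3, 98]
after L2 α=1/2: [559/3, 847/6, 63]
rounded: [186, 141, 63]

at x=1,y=0 over L1,L2:
+L1 (α=1/2) → [233/2, 161/2, 111]
+L2 (α=2/5) → [1267/10, 1243/10, 165]
rounded: [127, 124, 165]

at x=0,y=0 over L1,L2,L3:
+L1 (α=1) → [228, 140, 214]
+L2 (α=1/2) → [299/2, 101, 289/2]
+L3 (α=1/2) → [421/4, 205/2, 619/4]
→ [105, 102, 155]

at x=0,y=2 over L1,L2,L3,L4,L5,L6:
after L1 α=1: [104, 132, 158]
after L2 α=2/3: [614/3, 236/3, 652/3]
after L3 α=1: [248, 164, 239]
after L4 α=1/3: [736/3, 124, 638/3]
after L5 α=7/8: [1817/12, 1265/8, 5657/24]
after L6 α=3/5: [4931/30, 781/4, 12641/60]
= [164, 195, 211]

query (0,3) [L1,L2,L3,L4,L5,L6] — begin 0,0,0
after L1 α=1/3: [155/3, 112/3, 47]
after L2 α=2/3: [341/9, 556/9, 179/3]
after L3 α=1: [26, 237, 76]
after L4 α=1/2: [130, 179, 101]
after L5 α=1/2: [293/2, 176, 277/2]
after L6 α=5/6: [641/4, 388/3, 2627/12]
= [160, 129, 219]

(1,1) stack=L1,L2,L3,L4,L5,L6; from [0,0,0]:
+L1 (α=2/3) → [172/3, 494/3, 100]
+L2 (α=5/8) → [169, 247/4, 1025/8]
+L3 (α=2/5) → [533/5, 1997/20, 5763/40]
+L4 (α=1/3) → [617/5, 969/10, 10103/60]
+L5 (α=1/4) → [1523/10, 5167/40, 15043/80]
+L6 (α=2/3) → [3983/30, 19007/120, 30883/240]
= [133, 158, 129]


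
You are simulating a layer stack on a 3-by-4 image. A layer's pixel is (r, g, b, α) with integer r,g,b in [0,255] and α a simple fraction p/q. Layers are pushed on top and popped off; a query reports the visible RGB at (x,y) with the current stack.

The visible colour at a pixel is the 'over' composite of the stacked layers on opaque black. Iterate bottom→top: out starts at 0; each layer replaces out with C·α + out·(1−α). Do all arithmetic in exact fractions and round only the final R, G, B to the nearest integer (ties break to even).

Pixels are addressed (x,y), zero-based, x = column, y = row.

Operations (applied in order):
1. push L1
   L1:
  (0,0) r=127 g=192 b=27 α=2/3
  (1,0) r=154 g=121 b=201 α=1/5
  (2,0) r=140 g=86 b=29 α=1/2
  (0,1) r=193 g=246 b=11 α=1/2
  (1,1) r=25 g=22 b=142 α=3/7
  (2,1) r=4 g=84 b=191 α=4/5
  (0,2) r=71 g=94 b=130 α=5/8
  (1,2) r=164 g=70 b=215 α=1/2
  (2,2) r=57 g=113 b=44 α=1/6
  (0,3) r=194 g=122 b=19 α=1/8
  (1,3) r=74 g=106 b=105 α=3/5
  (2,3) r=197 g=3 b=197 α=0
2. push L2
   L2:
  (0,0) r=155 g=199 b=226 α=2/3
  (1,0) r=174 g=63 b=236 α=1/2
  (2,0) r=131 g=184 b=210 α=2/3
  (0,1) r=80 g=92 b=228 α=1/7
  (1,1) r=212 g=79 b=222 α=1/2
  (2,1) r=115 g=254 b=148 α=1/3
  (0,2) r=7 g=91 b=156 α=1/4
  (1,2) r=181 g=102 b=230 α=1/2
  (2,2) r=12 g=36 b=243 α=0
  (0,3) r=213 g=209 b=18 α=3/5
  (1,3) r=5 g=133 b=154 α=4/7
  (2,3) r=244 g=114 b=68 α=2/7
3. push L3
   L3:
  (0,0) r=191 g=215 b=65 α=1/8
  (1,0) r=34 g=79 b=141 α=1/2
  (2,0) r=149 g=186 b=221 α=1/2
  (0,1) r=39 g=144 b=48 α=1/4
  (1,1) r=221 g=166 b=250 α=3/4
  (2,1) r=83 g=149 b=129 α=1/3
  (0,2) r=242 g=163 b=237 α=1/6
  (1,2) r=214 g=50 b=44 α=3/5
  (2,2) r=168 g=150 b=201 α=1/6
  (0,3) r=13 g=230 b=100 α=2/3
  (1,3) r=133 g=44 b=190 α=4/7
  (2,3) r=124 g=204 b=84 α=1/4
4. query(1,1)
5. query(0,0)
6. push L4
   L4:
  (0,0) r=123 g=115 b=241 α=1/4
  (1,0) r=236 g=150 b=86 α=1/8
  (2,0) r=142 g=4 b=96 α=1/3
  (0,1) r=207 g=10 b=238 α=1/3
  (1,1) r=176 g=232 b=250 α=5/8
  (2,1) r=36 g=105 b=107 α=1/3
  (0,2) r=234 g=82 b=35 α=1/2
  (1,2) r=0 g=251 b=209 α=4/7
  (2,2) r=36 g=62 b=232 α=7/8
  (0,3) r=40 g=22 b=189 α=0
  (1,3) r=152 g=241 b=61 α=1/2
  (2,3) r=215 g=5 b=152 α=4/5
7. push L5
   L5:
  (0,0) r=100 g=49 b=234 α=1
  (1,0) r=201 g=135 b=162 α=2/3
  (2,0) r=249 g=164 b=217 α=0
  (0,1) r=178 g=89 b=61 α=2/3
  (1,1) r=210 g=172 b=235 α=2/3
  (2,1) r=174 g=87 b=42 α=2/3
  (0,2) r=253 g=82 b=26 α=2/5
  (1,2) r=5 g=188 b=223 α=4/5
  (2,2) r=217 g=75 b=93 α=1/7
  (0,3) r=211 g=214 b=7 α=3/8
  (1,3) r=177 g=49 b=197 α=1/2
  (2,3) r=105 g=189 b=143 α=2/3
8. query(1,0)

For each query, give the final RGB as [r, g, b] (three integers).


(1,1) stack=L1,L2,L3; from [0,0,0]:
after L1 α=3/7: [75/7, 66/7, 426/7]
after L2 α=1/2: [1559/14, 619/14, 990/7]
after L3 α=3/4: [10841/56, 7591/56, 1560/7]
rounded: [194, 136, 223]

query (0,0) [L1,L2,L3] — begin 0,0,0
L1 α=2/3: [254/3, 128, 18]
L2 α=2/3: [1184/9, 526/3, 470/3]
L3 α=1/8: [10007/72, 4327/24, 3485/24]
rounded: [139, 180, 145]

(1,0) stack=L1,L2,L3,L4,L5; from [0,0,0]:
after L1 α=1/5: [154/5, 121/5, 201/5]
after L2 α=1/2: [512/5, 218/5, 1381/10]
after L3 α=1/2: [341/5, 613/10, 2791/20]
after L4 α=1/8: [3567/40, 5791/80, 21257/160]
after L5 α=2/3: [6549/40, 27391/240, 73097/480]
rounded: [164, 114, 152]


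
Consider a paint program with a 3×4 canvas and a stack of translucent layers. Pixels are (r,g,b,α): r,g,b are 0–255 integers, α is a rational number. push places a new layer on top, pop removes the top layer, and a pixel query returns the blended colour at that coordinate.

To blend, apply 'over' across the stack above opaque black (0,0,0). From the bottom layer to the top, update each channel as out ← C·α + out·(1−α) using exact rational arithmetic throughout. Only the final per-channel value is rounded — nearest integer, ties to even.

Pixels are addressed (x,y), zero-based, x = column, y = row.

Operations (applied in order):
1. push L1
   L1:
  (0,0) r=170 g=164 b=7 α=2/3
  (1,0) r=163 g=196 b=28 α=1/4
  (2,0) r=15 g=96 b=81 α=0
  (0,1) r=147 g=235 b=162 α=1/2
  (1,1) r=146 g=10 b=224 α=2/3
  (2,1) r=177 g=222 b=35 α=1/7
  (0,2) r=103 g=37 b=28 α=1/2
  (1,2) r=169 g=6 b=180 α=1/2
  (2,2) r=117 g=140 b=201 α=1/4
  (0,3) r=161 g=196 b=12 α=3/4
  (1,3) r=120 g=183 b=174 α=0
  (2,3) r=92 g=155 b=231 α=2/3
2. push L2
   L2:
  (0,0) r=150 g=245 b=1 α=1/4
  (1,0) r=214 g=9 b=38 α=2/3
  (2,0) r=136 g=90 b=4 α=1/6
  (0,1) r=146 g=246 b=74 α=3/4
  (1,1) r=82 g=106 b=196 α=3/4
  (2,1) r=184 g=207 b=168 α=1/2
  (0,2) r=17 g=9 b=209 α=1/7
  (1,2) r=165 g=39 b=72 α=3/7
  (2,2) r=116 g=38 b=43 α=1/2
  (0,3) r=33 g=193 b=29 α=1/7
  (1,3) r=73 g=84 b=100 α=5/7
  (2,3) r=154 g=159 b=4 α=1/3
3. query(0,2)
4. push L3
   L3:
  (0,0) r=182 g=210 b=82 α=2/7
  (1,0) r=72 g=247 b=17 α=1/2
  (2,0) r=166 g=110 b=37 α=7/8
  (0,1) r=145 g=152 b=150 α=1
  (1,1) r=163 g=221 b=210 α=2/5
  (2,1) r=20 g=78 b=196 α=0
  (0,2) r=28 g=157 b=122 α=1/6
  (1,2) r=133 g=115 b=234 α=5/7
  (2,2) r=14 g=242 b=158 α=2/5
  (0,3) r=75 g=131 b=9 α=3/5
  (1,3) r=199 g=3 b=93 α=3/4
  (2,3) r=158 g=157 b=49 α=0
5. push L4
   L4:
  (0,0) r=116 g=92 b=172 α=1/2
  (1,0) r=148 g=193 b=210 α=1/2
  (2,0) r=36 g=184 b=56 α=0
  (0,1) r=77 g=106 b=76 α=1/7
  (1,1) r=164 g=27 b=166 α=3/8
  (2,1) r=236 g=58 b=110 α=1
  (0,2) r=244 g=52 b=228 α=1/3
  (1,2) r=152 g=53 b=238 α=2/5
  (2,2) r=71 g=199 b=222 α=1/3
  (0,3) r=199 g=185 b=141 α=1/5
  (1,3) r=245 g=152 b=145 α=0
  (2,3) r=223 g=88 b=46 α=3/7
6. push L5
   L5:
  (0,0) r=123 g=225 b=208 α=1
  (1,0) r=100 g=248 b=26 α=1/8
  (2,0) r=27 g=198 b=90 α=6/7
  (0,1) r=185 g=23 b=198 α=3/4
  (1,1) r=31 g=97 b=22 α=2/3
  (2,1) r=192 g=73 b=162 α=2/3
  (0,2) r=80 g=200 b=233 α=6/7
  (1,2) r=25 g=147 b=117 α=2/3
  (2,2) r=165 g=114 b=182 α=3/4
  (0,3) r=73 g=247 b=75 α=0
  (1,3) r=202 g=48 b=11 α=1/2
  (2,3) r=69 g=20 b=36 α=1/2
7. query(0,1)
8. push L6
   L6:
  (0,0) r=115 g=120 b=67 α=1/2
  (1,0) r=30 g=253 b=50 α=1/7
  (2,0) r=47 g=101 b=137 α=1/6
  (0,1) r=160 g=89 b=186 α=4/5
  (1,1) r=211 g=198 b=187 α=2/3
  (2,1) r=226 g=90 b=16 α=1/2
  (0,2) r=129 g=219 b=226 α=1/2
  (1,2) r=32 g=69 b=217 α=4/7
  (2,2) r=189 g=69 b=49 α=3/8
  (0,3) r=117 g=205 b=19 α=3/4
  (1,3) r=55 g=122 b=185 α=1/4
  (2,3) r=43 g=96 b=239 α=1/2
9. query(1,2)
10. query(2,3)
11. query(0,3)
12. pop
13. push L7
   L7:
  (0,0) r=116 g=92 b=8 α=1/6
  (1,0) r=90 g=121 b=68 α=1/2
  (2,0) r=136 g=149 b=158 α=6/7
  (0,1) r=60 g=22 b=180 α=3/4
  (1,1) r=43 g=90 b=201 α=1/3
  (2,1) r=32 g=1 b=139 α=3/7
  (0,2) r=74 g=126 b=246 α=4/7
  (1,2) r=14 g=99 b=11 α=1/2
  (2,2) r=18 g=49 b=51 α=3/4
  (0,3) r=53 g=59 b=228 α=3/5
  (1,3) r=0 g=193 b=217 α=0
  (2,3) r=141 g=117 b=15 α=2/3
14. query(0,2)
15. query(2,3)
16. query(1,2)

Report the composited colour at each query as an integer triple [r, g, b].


at x=0,y=2 over L1,L2:
L1 α=1/2: [103/2, 37/2, 14]
L2 α=1/7: [326/7, 120/7, 293/7]
→ [47, 17, 42]

query (0,1) [L1,L2,L3,L4,L5] — begin 0,0,0
L1 α=1/2: [147/2, 235/2, 81]
L2 α=3/4: [1023/8, 1711/8, 303/4]
L3 α=1: [145, 152, 150]
L4 α=1/7: [947/7, 1018/7, 976/7]
L5 α=3/4: [1208/7, 1501/28, 2567/14]
→ [173, 54, 183]

(1,2) stack=L1,L2,L3,L4,L5,L6; from [0,0,0]:
+L1 (α=1/2) → [169/2, 3, 90]
+L2 (α=3/7) → [119, 129/7, 576/7]
+L3 (α=5/7) → [129, 4283/49, 9342/49]
+L4 (α=2/5) → [691/5, 18043/245, 10270/49]
+L5 (α=2/3) → [941/15, 90073/735, 21736/147]
+L6 (α=4/7) → [1581/35, 157693/1715, 64268/343]
rounded: [45, 92, 187]

(2,3) stack=L1,L2,L3,L4,L5,L6; from [0,0,0]:
L1 α=2/3: [184/3, 310/3, 154]
L2 α=1/3: [830/9, 1097/9, 104]
L3 α=0: [830/9, 1097/9, 104]
L4 α=3/7: [9341/63, 6764/63, 554/7]
L5 α=1/2: [6844/63, 4012/63, 403/7]
L6 α=1/2: [9553/126, 5030/63, 1038/7]
→ [76, 80, 148]

at x=0,y=3 over L1,L2,L3,L4,L5,L6:
+L1 (α=3/4) → [483/4, 147, 9]
+L2 (α=1/7) → [1515/14, 1075/7, 83/7]
+L3 (α=3/5) → [618/7, 4901/35, 71/7]
+L4 (α=1/5) → [773/7, 26079/175, 1271/35]
+L5 (α=0) → [773/7, 26079/175, 1271/35]
+L6 (α=3/4) → [1615/14, 33426/175, 1633/70]
→ [115, 191, 23]

at x=0,y=2 over L1,L2,L3,L4,L5,L7:
+L1 (α=1/2) → [103/2, 37/2, 14]
+L2 (α=1/7) → [326/7, 120/7, 293/7]
+L3 (α=1/6) → [913/21, 1699/42, 773/14]
+L4 (α=1/3) → [6950/63, 2791/63, 2369/21]
+L5 (α=6/7) → [37190/441, 78391/441, 31727/147]
+L7 (α=4/7) → [80702/1029, 152479/1029, 79943/343]
rounded: [78, 148, 233]

at x=2,y=3 over L1,L2,L3,L4,L5,L7:
L1 α=2/3: [184/3, 310/3, 154]
L2 α=1/3: [830/9, 1097/9, 104]
L3 α=0: [830/9, 1097/9, 104]
L4 α=3/7: [9341/63, 6764/63, 554/7]
L5 α=1/2: [6844/63, 4012/63, 403/7]
L7 α=2/3: [24610/189, 18754/189, 613/21]
→ [130, 99, 29]

(1,2) stack=L1,L2,L3,L4,L5,L7; from [0,0,0]:
L1 α=1/2: [169/2, 3, 90]
L2 α=3/7: [119, 129/7, 576/7]
L3 α=5/7: [129, 4283/49, 9342/49]
L4 α=2/5: [691/5, 18043/245, 10270/49]
L5 α=2/3: [941/15, 90073/735, 21736/147]
L7 α=1/2: [1151/30, 81419/735, 23353/294]
= [38, 111, 79]


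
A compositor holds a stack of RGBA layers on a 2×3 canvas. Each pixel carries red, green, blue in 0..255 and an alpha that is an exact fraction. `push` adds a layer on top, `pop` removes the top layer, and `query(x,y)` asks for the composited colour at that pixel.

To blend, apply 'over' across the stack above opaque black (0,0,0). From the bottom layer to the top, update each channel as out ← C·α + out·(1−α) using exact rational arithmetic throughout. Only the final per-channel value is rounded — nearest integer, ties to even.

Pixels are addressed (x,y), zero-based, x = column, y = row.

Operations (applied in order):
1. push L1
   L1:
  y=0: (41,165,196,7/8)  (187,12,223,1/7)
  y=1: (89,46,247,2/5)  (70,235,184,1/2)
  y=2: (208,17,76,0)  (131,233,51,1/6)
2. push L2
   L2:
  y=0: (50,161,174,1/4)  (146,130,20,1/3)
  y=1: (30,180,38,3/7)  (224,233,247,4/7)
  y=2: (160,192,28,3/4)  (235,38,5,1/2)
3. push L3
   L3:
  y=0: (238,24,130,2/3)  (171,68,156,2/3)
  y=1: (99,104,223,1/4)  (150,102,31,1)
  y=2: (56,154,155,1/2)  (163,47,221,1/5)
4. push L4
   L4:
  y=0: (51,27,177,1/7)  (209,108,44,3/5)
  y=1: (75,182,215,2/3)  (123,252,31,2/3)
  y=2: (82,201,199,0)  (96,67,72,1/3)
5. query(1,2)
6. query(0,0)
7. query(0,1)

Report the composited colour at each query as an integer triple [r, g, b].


at x=1,y=2 over L1,L2,L3,L4:
L1 α=1/6: [131/6, 233/6, 17/2]
L2 α=1/2: [1541/12, 461/12, 27/4]
L3 α=1/5: [406/3, 602/15, 248/5]
L4 α=1/3: [1100/9, 2209/45, 856/15]
rounded: [122, 49, 57]

at x=0,y=0 over L1,L2,L3,L4:
after L1 α=7/8: [287/8, 1155/8, 343/2]
after L2 α=1/4: [1261/32, 4753/32, 1377/8]
after L3 α=2/3: [16493/96, 6289/96, 3457/24]
after L4 α=1/7: [17309/112, 6721/112, 595/4]
→ [155, 60, 149]

query (0,1) [L1,L2,L3,L4] — begin 0,0,0
L1 α=2/5: [178/5, 92/5, 494/5]
L2 α=3/7: [166/5, 3068/35, 2546/35]
L3 α=1/4: [993/20, 3211/35, 15443/140]
L4 α=2/3: [1331/20, 5317/35, 75643/420]
= [67, 152, 180]


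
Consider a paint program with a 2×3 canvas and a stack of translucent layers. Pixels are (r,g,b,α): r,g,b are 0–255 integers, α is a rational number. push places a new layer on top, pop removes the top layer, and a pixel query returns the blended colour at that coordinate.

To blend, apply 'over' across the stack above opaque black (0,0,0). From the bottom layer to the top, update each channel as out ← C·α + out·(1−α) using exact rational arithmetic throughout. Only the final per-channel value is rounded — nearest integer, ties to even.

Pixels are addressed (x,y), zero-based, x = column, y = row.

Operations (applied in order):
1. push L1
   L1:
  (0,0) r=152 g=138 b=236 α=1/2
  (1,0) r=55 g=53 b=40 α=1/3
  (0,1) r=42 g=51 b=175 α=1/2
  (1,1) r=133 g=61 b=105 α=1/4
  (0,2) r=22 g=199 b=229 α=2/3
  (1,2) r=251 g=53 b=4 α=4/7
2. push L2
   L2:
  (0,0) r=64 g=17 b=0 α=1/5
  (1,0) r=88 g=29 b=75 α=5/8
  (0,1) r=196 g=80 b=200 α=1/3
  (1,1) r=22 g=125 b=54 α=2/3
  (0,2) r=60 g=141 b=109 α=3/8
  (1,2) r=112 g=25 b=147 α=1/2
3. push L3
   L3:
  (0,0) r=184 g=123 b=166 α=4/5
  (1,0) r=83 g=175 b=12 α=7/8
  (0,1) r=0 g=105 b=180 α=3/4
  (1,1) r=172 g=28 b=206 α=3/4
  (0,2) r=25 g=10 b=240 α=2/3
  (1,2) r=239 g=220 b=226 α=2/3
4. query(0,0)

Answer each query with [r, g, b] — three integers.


(0,0) stack=L1,L2,L3; from [0,0,0]:
L1 α=1/2: [76, 69, 118]
L2 α=1/5: [368/5, 293/5, 472/5]
L3 α=4/5: [4048/25, 2753/25, 3792/25]
rounded: [162, 110, 152]


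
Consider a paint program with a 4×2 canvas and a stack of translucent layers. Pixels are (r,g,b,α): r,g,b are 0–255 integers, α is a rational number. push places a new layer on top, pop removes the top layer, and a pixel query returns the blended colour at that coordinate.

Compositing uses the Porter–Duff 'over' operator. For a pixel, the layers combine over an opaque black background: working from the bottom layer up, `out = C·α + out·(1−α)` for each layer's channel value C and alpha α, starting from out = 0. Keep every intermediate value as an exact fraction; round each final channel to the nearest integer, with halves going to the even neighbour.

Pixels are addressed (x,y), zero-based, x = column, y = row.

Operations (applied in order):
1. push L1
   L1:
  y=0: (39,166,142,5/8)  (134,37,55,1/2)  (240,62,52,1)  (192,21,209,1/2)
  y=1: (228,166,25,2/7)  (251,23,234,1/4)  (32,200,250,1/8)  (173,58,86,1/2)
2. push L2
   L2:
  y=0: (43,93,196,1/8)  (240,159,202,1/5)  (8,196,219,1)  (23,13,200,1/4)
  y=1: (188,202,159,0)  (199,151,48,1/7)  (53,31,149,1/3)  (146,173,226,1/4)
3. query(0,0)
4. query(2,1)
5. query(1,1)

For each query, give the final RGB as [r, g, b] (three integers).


at x=0,y=0 over L1,L2:
after L1 α=5/8: [195/8, 415/4, 355/4]
after L2 α=1/8: [1709/64, 3277/32, 3269/32]
→ [27, 102, 102]

query (2,1) [L1,L2] — begin 0,0,0
after L1 α=1/8: [4, 25, 125/4]
after L2 α=1/3: [61/3, 27, 141/2]
→ [20, 27, 70]

(1,1) stack=L1,L2; from [0,0,0]:
L1 α=1/4: [251/4, 23/4, 117/2]
L2 α=1/7: [1151/14, 53/2, 57]
= [82, 26, 57]


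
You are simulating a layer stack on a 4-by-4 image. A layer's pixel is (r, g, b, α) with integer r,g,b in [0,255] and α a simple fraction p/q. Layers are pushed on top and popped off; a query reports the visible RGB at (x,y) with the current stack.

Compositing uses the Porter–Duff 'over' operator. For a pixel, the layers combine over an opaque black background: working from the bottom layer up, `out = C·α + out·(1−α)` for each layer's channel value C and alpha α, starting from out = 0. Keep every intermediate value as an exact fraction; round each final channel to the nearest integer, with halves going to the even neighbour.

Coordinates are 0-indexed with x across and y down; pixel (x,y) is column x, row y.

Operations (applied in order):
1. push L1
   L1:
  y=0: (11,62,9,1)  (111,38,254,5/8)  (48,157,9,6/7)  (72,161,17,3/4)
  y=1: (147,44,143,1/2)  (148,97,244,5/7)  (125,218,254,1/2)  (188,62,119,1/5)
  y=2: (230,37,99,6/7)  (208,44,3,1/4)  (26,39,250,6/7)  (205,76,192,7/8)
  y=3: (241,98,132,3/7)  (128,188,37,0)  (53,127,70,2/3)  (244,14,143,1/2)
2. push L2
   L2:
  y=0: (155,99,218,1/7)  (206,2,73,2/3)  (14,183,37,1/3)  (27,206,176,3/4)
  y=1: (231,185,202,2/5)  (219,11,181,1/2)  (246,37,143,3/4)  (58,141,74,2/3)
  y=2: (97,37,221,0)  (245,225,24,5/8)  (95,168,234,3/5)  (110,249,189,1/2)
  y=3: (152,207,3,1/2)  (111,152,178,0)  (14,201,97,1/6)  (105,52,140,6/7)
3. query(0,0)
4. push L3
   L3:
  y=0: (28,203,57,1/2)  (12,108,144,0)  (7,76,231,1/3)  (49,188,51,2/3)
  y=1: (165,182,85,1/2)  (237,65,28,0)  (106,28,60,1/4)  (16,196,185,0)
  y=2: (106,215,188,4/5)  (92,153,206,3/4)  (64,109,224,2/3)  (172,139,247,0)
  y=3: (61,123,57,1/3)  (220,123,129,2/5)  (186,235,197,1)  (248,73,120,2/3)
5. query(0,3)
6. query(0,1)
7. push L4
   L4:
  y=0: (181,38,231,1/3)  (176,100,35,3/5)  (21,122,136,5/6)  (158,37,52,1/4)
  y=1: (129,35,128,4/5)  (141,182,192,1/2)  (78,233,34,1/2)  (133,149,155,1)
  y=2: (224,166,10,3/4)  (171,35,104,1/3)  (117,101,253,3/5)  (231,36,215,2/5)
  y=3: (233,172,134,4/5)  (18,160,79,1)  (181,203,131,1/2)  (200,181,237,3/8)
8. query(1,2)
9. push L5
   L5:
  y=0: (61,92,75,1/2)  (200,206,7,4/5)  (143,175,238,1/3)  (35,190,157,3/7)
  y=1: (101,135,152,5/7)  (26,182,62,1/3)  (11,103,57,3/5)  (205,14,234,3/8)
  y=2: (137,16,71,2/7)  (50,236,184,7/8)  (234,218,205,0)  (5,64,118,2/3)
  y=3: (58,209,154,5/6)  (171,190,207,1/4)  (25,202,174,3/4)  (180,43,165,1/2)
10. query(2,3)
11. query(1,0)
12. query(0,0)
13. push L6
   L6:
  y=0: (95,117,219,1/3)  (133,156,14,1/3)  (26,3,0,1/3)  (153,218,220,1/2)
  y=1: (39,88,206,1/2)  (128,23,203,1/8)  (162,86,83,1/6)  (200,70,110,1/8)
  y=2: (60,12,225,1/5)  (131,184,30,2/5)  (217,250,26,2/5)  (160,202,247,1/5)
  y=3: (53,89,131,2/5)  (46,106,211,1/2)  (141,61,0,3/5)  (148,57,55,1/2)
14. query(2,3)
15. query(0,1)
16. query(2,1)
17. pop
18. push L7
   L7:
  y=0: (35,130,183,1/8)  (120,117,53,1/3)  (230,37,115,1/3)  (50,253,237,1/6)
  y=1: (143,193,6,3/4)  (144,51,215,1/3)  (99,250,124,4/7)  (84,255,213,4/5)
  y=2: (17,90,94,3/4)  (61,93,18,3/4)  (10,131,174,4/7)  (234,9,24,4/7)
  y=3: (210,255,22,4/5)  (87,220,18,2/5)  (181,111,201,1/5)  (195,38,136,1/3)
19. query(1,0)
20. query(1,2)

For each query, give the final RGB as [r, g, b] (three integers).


query (0,0) [L1,L2] — begin 0,0,0
after L1 α=1: [11, 62, 9]
after L2 α=1/7: [221/7, 471/7, 272/7]
rounded: [32, 67, 39]

(0,3) stack=L1,L2,L3; from [0,0,0]:
+L1 (α=3/7) → [723/7, 42, 396/7]
+L2 (α=1/2) → [1787/14, 249/2, 417/14]
+L3 (α=1/3) → [738/7, 124, 272/7]
→ [105, 124, 39]

at x=0,y=1 over L1,L2,L3:
+L1 (α=1/2) → [147/2, 22, 143/2]
+L2 (α=2/5) → [273/2, 436/5, 1237/10]
+L3 (α=1/2) → [603/4, 673/5, 2087/20]
rounded: [151, 135, 104]

(1,2) stack=L1,L2,L3,L4; from [0,0,0]:
after L1 α=1/4: [52, 11, 3/4]
after L2 α=5/8: [1381/8, 579/4, 489/32]
after L3 α=3/4: [3589/32, 2415/16, 20265/128]
after L4 α=1/3: [6325/48, 2695/24, 26921/192]
= [132, 112, 140]

at x=2,y=3 over L1,L2,L3,L4,L5:
after L1 α=2/3: [106/3, 254/3, 140/3]
after L2 α=1/6: [286/9, 1873/18, 991/18]
after L3 α=1: [186, 235, 197]
after L4 α=1/2: [367/2, 219, 164]
after L5 α=3/4: [517/8, 825/4, 343/2]
→ [65, 206, 172]

at x=1,y=0 over L1,L2,L3,L4,L5:
L1 α=5/8: [555/8, 95/4, 635/4]
L2 α=2/3: [3851/24, 37/4, 1219/12]
L3 α=0: [3851/24, 37/4, 1219/12]
L4 α=3/5: [10187/60, 637/10, 1849/30]
L5 α=4/5: [58187/300, 8877/50, 2689/150]
= [194, 178, 18]

at x=0,y=0 over L1,L2,L3,L4,L5:
after L1 α=1: [11, 62, 9]
after L2 α=1/7: [221/7, 471/7, 272/7]
after L3 α=1/2: [417/14, 946/7, 671/14]
after L4 α=1/3: [1684/21, 2158/21, 2288/21]
after L5 α=1/2: [2965/42, 2045/21, 3863/42]
→ [71, 97, 92]

query (2,3) [L1,L2,L3,L4,L5,L6] — begin 0,0,0
+L1 (α=2/3) → [106/3, 254/3, 140/3]
+L2 (α=1/6) → [286/9, 1873/18, 991/18]
+L3 (α=1) → [186, 235, 197]
+L4 (α=1/2) → [367/2, 219, 164]
+L5 (α=3/4) → [517/8, 825/4, 343/2]
+L6 (α=3/5) → [2209/20, 1191/10, 343/5]
rounded: [110, 119, 69]

at x=0,y=1 over L1,L2,L3,L4,L5,L6:
after L1 α=1/2: [147/2, 22, 143/2]
after L2 α=2/5: [273/2, 436/5, 1237/10]
after L3 α=1/2: [603/4, 673/5, 2087/20]
after L4 α=4/5: [2667/20, 1373/25, 12327/100]
after L5 α=5/7: [7717/70, 2803/25, 50327/350]
after L6 α=1/2: [10447/140, 5003/50, 122427/700]
= [75, 100, 175]

at x=2,y=1 over L1,L2,L3,L4,L5,L6:
+L1 (α=1/2) → [125/2, 109, 127]
+L2 (α=3/4) → [1601/8, 55, 139]
+L3 (α=1/4) → [5651/32, 193/4, 477/4]
+L4 (α=1/2) → [8147/64, 1125/8, 613/8]
+L5 (α=3/5) → [9203/160, 2361/20, 1297/20]
+L6 (α=1/6) → [14387/192, 2705/24, 543/8]
= [75, 113, 68]

(1,0) stack=L1,L2,L3,L4,L5,L7; from [0,0,0]:
+L1 (α=5/8) → [555/8, 95/4, 635/4]
+L2 (α=2/3) → [3851/24, 37/4, 1219/12]
+L3 (α=0) → [3851/24, 37/4, 1219/12]
+L4 (α=3/5) → [10187/60, 637/10, 1849/30]
+L5 (α=4/5) → [58187/300, 8877/50, 2689/150]
+L7 (α=1/3) → [76187/450, 3934/25, 6664/225]
rounded: [169, 157, 30]

(1,2) stack=L1,L2,L3,L4,L5,L7; from [0,0,0]:
L1 α=1/4: [52, 11, 3/4]
L2 α=5/8: [1381/8, 579/4, 489/32]
L3 α=3/4: [3589/32, 2415/16, 20265/128]
L4 α=1/3: [6325/48, 2695/24, 26921/192]
L5 α=7/8: [23125/384, 42343/192, 274217/1536]
L7 α=3/4: [93397/1536, 95911/768, 357161/6144]
rounded: [61, 125, 58]


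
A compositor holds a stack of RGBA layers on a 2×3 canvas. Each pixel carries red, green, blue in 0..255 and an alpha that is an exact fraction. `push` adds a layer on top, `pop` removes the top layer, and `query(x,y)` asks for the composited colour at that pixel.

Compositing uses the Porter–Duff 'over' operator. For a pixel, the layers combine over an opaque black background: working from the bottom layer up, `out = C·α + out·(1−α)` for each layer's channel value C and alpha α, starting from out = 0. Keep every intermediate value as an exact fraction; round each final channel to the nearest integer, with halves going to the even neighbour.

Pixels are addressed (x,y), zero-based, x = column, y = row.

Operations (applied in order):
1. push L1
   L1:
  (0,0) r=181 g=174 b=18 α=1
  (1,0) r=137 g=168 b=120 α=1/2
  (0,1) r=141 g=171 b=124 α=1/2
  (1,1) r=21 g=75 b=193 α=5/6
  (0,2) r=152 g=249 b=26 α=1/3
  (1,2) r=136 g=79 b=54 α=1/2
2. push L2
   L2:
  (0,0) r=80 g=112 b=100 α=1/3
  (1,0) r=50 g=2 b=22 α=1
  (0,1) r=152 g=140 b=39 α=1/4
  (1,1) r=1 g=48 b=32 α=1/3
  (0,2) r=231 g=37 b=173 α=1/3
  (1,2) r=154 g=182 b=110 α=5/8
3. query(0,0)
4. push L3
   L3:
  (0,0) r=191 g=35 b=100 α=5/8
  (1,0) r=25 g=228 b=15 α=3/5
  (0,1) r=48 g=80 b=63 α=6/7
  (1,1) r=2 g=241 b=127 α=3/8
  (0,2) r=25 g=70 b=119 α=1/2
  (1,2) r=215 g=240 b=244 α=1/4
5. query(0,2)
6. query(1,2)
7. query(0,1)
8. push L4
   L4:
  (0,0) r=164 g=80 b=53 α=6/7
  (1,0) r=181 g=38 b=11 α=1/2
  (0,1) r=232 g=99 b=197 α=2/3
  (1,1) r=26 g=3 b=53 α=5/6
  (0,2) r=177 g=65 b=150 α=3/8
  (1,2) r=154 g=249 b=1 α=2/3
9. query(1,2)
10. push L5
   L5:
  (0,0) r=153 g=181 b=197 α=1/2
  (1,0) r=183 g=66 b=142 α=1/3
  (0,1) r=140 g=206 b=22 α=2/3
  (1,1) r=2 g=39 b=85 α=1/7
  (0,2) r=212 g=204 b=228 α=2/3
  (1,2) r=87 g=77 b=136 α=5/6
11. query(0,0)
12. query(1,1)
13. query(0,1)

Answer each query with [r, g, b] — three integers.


at x=0,y=0 over L1,L2:
after L1 α=1: [181, 174, 18]
after L2 α=1/3: [442/3, 460/3, 136/3]
= [147, 153, 45]

query (0,2) [L1,L2,L3] — begin 0,0,0
L1 α=1/3: [152/3, 83, 26/3]
L2 α=1/3: [997/9, 203/3, 571/9]
L3 α=1/2: [611/9, 413/6, 821/9]
→ [68, 69, 91]

(1,2) stack=L1,L2,L3; from [0,0,0]:
+L1 (α=1/2) → [68, 79/2, 27]
+L2 (α=5/8) → [487/4, 2057/16, 631/8]
+L3 (α=1/4) → [2321/16, 10011/64, 3845/32]
= [145, 156, 120]

at x=0,y=1 over L1,L2,L3:
L1 α=1/2: [141/2, 171/2, 62]
L2 α=1/4: [727/8, 793/8, 225/4]
L3 α=6/7: [433/8, 4633/56, 1737/28]
= [54, 83, 62]

at x=1,y=2 over L1,L2,L3,L4:
+L1 (α=1/2) → [68, 79/2, 27]
+L2 (α=5/8) → [487/4, 2057/16, 631/8]
+L3 (α=1/4) → [2321/16, 10011/64, 3845/32]
+L4 (α=2/3) → [7249/48, 13961/64, 1303/32]
→ [151, 218, 41]

(0,0) stack=L1,L2,L3,L4,L5; from [0,0,0]:
+L1 (α=1) → [181, 174, 18]
+L2 (α=1/3) → [442/3, 460/3, 136/3]
+L3 (α=5/8) → [1397/8, 635/8, 159/2]
+L4 (α=6/7) → [9269/56, 4475/56, 795/14]
+L5 (α=1/2) → [17837/112, 14611/112, 3553/28]
rounded: [159, 130, 127]

query (1,1) [L1,L2,L3,L4,L5] — begin 0,0,0
after L1 α=5/6: [35/2, 125/2, 965/6]
after L2 α=1/3: [12, 173/3, 1061/9]
after L3 α=3/8: [33/4, 1517/12, 4367/36]
after L4 α=5/6: [553/24, 1697/72, 13907/216]
after L5 α=1/7: [561/28, 2165/84, 16967/252]
= [20, 26, 67]

at x=0,y=1 over L1,L2,L3,L4,L5:
+L1 (α=1/2) → [141/2, 171/2, 62]
+L2 (α=1/4) → [727/8, 793/8, 225/4]
+L3 (α=6/7) → [433/8, 4633/56, 1737/28]
+L4 (α=2/3) → [4145/24, 15721/168, 12769/84]
+L5 (α=2/3) → [10865/72, 84937/504, 16465/252]
rounded: [151, 169, 65]
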